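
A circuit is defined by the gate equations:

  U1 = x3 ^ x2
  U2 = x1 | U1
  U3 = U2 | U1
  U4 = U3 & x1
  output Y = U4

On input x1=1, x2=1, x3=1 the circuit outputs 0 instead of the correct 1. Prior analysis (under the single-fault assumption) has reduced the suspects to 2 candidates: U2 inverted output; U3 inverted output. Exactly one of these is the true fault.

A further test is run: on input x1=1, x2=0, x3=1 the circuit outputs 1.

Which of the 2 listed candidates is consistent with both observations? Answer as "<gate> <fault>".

Evaluate each candidate on input x1=1, x2=0, x3=1:
  U2 inverted output: U1=1, U2=0 [inverted output], U3=1, U4=1 → 1 — matches
  U3 inverted output: U1=1, U2=1, U3=0 [inverted output], U4=0 → 0 — eliminated
Only U2 inverted output reproduces the observed 1.

U2 inverted output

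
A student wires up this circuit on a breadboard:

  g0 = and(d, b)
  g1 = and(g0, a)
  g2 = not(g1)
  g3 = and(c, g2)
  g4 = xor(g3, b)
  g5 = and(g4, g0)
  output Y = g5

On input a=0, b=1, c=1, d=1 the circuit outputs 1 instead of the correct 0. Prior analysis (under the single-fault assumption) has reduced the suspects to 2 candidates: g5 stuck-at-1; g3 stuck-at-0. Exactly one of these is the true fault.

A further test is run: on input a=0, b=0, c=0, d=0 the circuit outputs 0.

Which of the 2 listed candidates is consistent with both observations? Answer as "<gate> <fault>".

g3 stuck-at-0

Evaluate each candidate on input a=0, b=0, c=0, d=0:
  g5 stuck-at-1: g0=0, g1=0, g2=1, g3=0, g4=0, g5=1 [stuck-at-1] → 1 — eliminated
  g3 stuck-at-0: g0=0, g1=0, g2=1, g3=0 [stuck-at-0], g4=0, g5=0 → 0 — matches
Only g3 stuck-at-0 reproduces the observed 0.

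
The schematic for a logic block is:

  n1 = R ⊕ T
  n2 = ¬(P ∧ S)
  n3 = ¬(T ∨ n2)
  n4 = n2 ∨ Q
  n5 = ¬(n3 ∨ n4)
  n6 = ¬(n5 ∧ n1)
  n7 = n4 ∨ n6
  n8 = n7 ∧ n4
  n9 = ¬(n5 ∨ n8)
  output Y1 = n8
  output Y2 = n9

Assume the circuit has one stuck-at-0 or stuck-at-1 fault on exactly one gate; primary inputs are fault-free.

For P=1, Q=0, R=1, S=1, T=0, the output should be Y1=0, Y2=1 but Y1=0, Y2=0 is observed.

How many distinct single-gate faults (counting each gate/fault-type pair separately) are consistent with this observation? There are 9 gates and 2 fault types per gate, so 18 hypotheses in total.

Fault-free: n1=1, n2=0, n3=1, n4=0, n5=0, n6=1, n7=1, n8=0, n9=1 → Y1=0, Y2=1. Observed Y1=0, Y2=0.
  n1: none of the 2 fault types match ✗
  n2: none of the 2 fault types match ✗
  n3: stuck-at-0 ✓; others ✗
  n4: none of the 2 fault types match ✗
  n5: stuck-at-1 ✓; others ✗
  n6: none of the 2 fault types match ✗
  n7: none of the 2 fault types match ✗
  n8: none of the 2 fault types match ✗
  n9: stuck-at-0 ✓; others ✗
Consistent faults: {n3 stuck-at-0, n5 stuck-at-1, n9 stuck-at-0} — 3 in all.

3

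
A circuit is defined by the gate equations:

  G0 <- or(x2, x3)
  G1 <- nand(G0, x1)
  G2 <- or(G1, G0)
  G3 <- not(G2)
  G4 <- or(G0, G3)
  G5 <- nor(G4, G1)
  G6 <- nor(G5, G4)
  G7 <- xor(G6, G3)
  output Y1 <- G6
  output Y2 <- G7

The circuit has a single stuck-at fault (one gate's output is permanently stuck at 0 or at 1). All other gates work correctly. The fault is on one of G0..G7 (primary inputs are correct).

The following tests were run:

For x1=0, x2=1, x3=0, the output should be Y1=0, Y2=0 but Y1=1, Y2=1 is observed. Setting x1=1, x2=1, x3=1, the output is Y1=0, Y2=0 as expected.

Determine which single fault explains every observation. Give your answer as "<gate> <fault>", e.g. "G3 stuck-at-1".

G4 stuck-at-0

Fault-free values for test 1 (x1=0, x2=1, x3=0): G0=1, G1=1, G2=1, G3=0, G4=1, G5=0, G6=0, G7=0, giving Y1=0, Y2=0. Observed Y1=1, Y2=1.
Test 1: faults giving observed Y1=1, Y2=1 are {G0 stuck-at-0, G4 stuck-at-0, G6 stuck-at-1}.
Test 2 (x1=1, x2=1, x3=1): fault-free G0=1, G1=0, G2=1, G3=0, G4=1, G5=0, G6=0, G7=0 → Y1=0, Y2=0; observed Y1=0, Y2=0. Eliminates G0 stuck-at-0, G6 stuck-at-1.
Only G4 stuck-at-0 is consistent with every test.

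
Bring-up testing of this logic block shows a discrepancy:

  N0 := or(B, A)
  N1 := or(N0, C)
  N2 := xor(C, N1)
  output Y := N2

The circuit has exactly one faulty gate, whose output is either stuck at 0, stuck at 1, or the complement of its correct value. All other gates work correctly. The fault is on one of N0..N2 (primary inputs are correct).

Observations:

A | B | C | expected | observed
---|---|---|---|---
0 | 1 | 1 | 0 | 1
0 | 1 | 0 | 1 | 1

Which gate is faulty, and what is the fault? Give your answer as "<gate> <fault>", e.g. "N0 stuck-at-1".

N2 stuck-at-1

Fault-free values for test 1 (A=0, B=1, C=1): N0=1, N1=1, N2=0, giving Y=0. Observed 1.
Test 1: faults giving observed 1 are {N1 stuck-at-0, N1 inverted output, N2 stuck-at-1, N2 inverted output}.
Test 2 (A=0, B=1, C=0): fault-free N0=1, N1=1, N2=1 → 1; observed 1. Eliminates N1 stuck-at-0, N1 inverted output, N2 inverted output.
Only N2 stuck-at-1 is consistent with every test.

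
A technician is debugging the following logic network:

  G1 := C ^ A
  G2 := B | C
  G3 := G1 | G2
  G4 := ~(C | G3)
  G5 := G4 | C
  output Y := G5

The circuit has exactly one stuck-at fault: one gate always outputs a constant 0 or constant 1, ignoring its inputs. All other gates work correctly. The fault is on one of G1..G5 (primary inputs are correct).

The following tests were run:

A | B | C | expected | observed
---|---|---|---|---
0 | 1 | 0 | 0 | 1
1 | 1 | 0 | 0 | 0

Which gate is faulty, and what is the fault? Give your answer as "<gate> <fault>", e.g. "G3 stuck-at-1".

G2 stuck-at-0

Fault-free values for test 1 (A=0, B=1, C=0): G1=0, G2=1, G3=1, G4=0, G5=0, giving Y=0. Observed 1.
Test 1: faults giving observed 1 are {G2 stuck-at-0, G3 stuck-at-0, G4 stuck-at-1, G5 stuck-at-1}.
Test 2 (A=1, B=1, C=0): fault-free G1=1, G2=1, G3=1, G4=0, G5=0 → 0; observed 0. Eliminates G3 stuck-at-0, G4 stuck-at-1, G5 stuck-at-1.
Only G2 stuck-at-0 is consistent with every test.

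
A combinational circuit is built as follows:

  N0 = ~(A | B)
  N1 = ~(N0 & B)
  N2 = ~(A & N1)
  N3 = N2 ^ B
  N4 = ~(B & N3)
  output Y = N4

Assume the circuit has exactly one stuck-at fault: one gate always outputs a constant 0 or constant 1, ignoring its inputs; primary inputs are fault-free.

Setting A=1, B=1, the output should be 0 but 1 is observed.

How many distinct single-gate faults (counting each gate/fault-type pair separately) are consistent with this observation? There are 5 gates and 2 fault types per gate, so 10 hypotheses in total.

Fault-free: N0=0, N1=1, N2=0, N3=1, N4=0 → 0. Observed 1.
  N0 stuck-at-0: output 0 ✗
  N0 stuck-at-1: output 1 ✓
  N1 stuck-at-0: output 1 ✓
  N1 stuck-at-1: output 0 ✗
  N2 stuck-at-0: output 0 ✗
  N2 stuck-at-1: output 1 ✓
  N3 stuck-at-0: output 1 ✓
  N3 stuck-at-1: output 0 ✗
  N4 stuck-at-0: output 0 ✗
  N4 stuck-at-1: output 1 ✓
Consistent faults: {N0 stuck-at-1, N1 stuck-at-0, N2 stuck-at-1, N3 stuck-at-0, N4 stuck-at-1} — 5 in all.

5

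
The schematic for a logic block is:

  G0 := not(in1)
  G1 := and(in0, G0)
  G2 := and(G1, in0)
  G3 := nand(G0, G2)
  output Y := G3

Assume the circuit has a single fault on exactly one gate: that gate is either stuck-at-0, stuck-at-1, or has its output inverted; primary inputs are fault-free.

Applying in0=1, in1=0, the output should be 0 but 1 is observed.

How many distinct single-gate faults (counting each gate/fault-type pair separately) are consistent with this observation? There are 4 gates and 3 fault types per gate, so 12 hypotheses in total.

Fault-free: G0=1, G1=1, G2=1, G3=0 → 0. Observed 1.
  G0 stuck-at-0: output 1 ✓
  G0 stuck-at-1: output 0 ✗
  G0 inverted output: output 1 ✓
  G1 stuck-at-0: output 1 ✓
  G1 stuck-at-1: output 0 ✗
  G1 inverted output: output 1 ✓
  G2 stuck-at-0: output 1 ✓
  G2 stuck-at-1: output 0 ✗
  G2 inverted output: output 1 ✓
  G3 stuck-at-0: output 0 ✗
  G3 stuck-at-1: output 1 ✓
  G3 inverted output: output 1 ✓
Consistent faults: {G0 stuck-at-0, G0 inverted output, G1 stuck-at-0, G1 inverted output, G2 stuck-at-0, G2 inverted output, G3 stuck-at-1, G3 inverted output} — 8 in all.

8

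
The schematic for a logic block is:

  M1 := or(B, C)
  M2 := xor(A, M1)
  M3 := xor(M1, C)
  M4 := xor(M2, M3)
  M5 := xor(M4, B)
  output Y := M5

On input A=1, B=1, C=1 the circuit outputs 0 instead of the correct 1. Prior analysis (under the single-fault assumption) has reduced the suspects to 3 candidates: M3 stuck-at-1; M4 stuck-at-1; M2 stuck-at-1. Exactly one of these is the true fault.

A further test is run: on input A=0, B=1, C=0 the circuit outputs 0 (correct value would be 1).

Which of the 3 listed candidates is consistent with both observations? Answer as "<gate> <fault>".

M4 stuck-at-1

Evaluate each candidate on input A=0, B=1, C=0:
  M3 stuck-at-1: M1=1, M2=1, M3=1 [stuck-at-1], M4=0, M5=1 → 1 — eliminated
  M4 stuck-at-1: M1=1, M2=1, M3=1, M4=1 [stuck-at-1], M5=0 → 0 — matches
  M2 stuck-at-1: M1=1, M2=1 [stuck-at-1], M3=1, M4=0, M5=1 → 1 — eliminated
Only M4 stuck-at-1 reproduces the observed 0.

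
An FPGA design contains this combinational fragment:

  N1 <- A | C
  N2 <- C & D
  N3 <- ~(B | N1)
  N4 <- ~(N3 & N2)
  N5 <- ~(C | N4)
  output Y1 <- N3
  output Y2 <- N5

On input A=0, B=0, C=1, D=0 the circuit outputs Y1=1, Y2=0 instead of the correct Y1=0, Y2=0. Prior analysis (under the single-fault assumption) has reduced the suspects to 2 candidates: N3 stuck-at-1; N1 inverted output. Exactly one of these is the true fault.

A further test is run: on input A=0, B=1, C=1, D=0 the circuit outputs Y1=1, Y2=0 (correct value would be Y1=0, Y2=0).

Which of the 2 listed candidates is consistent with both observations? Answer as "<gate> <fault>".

N3 stuck-at-1

Evaluate each candidate on input A=0, B=1, C=1, D=0:
  N3 stuck-at-1: N1=1, N2=0, N3=1 [stuck-at-1], N4=1, N5=0 → Y1=1, Y2=0 — matches
  N1 inverted output: N1=0 [inverted output], N2=0, N3=0, N4=1, N5=0 → Y1=0, Y2=0 — eliminated
Only N3 stuck-at-1 reproduces the observed Y1=1, Y2=0.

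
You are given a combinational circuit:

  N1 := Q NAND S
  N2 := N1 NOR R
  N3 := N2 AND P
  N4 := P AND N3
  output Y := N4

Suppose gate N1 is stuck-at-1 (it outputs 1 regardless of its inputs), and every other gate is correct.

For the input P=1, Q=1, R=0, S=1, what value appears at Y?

0

Propagate with N1 forced: N1=1 [stuck-at-1], N2=0, N3=0, N4=0.
So Y = 0. (Without the fault it would be 1.)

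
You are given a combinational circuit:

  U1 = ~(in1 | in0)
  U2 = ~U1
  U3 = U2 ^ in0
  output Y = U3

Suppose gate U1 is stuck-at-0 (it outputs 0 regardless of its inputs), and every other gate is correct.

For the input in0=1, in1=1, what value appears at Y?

0

Propagate with U1 forced: U1=0 [stuck-at-0], U2=1, U3=0.
So Y = 0. (Same as the fault-free value — the fault is masked on this input.)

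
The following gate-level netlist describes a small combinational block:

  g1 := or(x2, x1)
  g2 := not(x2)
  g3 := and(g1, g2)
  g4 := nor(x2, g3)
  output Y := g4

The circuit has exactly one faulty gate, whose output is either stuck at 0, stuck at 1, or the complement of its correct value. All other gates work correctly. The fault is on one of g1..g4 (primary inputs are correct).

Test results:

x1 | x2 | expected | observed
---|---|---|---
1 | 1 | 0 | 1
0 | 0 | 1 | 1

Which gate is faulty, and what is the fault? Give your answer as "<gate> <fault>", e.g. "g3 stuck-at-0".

g4 stuck-at-1

Fault-free values for test 1 (x1=1, x2=1): g1=1, g2=0, g3=0, g4=0, giving Y=0. Observed 1.
Test 1: faults giving observed 1 are {g4 stuck-at-1, g4 inverted output}.
Test 2 (x1=0, x2=0): fault-free g1=0, g2=1, g3=0, g4=1 → 1; observed 1. Eliminates g4 inverted output.
Only g4 stuck-at-1 is consistent with every test.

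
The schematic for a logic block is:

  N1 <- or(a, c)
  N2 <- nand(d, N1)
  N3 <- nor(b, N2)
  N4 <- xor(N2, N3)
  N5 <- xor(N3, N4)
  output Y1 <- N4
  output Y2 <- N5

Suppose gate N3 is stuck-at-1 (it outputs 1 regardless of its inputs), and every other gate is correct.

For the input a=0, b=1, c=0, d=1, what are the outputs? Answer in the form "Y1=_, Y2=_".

Propagate with N3 forced: N1=0, N2=1, N3=1 [stuck-at-1], N4=0, N5=1.
So the outputs are Y1=0, Y2=1. (Without the fault they would be Y1=1, Y2=1.)

Y1=0, Y2=1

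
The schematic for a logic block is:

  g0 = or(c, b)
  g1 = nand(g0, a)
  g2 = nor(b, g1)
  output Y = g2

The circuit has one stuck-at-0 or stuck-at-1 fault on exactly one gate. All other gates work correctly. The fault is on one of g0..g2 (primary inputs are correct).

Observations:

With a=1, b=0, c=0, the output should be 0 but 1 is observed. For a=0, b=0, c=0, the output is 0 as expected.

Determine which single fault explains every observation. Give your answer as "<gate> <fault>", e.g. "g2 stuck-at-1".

g0 stuck-at-1

Fault-free values for test 1 (a=1, b=0, c=0): g0=0, g1=1, g2=0, giving Y=0. Observed 1.
Test 1: faults giving observed 1 are {g0 stuck-at-1, g1 stuck-at-0, g2 stuck-at-1}.
Test 2 (a=0, b=0, c=0): fault-free g0=0, g1=1, g2=0 → 0; observed 0. Eliminates g1 stuck-at-0, g2 stuck-at-1.
Only g0 stuck-at-1 is consistent with every test.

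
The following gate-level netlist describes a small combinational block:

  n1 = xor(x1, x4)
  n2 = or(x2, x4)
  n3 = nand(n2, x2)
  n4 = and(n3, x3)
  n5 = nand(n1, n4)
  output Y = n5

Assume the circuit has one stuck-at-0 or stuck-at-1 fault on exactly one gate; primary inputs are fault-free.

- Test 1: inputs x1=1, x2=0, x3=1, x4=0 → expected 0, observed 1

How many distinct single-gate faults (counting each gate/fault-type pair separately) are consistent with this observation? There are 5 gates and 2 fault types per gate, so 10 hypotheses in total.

4

Fault-free: n1=1, n2=0, n3=1, n4=1, n5=0 → 0. Observed 1.
  n1 stuck-at-0: output 1 ✓
  n1 stuck-at-1: output 0 ✗
  n2 stuck-at-0: output 0 ✗
  n2 stuck-at-1: output 0 ✗
  n3 stuck-at-0: output 1 ✓
  n3 stuck-at-1: output 0 ✗
  n4 stuck-at-0: output 1 ✓
  n4 stuck-at-1: output 0 ✗
  n5 stuck-at-0: output 0 ✗
  n5 stuck-at-1: output 1 ✓
Consistent faults: {n1 stuck-at-0, n3 stuck-at-0, n4 stuck-at-0, n5 stuck-at-1} — 4 in all.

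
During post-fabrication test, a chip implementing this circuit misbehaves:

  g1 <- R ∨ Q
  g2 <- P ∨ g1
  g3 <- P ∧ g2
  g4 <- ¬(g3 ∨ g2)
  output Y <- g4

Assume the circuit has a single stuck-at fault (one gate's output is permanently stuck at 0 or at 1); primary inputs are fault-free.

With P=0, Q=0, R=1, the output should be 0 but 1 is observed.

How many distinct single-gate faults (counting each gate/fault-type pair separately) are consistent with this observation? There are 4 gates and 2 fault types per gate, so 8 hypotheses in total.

3

Fault-free: g1=1, g2=1, g3=0, g4=0 → 0. Observed 1.
  g1 stuck-at-0: output 1 ✓
  g1 stuck-at-1: output 0 ✗
  g2 stuck-at-0: output 1 ✓
  g2 stuck-at-1: output 0 ✗
  g3 stuck-at-0: output 0 ✗
  g3 stuck-at-1: output 0 ✗
  g4 stuck-at-0: output 0 ✗
  g4 stuck-at-1: output 1 ✓
Consistent faults: {g1 stuck-at-0, g2 stuck-at-0, g4 stuck-at-1} — 3 in all.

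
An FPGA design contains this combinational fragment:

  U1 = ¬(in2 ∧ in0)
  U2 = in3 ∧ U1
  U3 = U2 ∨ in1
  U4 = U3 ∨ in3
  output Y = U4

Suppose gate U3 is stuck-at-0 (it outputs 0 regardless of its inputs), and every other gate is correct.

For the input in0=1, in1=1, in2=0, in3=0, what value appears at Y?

0

Propagate with U3 forced: U1=1, U2=0, U3=0 [stuck-at-0], U4=0.
So Y = 0. (Without the fault it would be 1.)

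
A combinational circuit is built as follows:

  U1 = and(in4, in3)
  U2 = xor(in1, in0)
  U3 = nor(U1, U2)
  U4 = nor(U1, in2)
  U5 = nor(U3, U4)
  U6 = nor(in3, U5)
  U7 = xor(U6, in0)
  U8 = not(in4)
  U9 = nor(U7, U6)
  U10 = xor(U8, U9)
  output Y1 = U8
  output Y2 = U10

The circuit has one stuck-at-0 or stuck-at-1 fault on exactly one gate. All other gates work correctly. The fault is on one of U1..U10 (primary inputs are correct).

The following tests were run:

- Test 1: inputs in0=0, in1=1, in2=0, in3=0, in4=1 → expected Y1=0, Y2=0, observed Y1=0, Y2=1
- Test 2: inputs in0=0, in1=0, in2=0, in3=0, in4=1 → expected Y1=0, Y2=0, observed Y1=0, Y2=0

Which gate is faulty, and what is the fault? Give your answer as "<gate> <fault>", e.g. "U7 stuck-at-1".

U4 stuck-at-0

Fault-free values for test 1 (in0=0, in1=1, in2=0, in3=0, in4=1): U1=0, U2=1, U3=0, U4=1, U5=0, U6=1, U7=1, U8=0, U9=0, U10=0, giving Y1=0, Y2=0. Observed Y1=0, Y2=1.
Test 1: faults giving observed Y1=0, Y2=1 are {U1 stuck-at-1, U4 stuck-at-0, U5 stuck-at-1, U6 stuck-at-0, U9 stuck-at-1, U10 stuck-at-1}.
Test 2 (in0=0, in1=0, in2=0, in3=0, in4=1): fault-free U1=0, U2=0, U3=1, U4=1, U5=0, U6=1, U7=1, U8=0, U9=0, U10=0 → Y1=0, Y2=0; observed Y1=0, Y2=0. Eliminates U1 stuck-at-1, U5 stuck-at-1, U6 stuck-at-0, U9 stuck-at-1, U10 stuck-at-1.
Only U4 stuck-at-0 is consistent with every test.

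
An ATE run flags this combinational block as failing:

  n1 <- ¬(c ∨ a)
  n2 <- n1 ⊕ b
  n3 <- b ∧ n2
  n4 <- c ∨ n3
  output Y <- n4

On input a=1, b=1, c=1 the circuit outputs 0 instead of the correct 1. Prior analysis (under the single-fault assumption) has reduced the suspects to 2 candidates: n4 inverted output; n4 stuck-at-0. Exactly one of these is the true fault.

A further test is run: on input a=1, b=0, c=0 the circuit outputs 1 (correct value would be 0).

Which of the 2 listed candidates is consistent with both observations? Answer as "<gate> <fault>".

Evaluate each candidate on input a=1, b=0, c=0:
  n4 inverted output: n1=0, n2=0, n3=0, n4=1 [inverted output] → 1 — matches
  n4 stuck-at-0: n1=0, n2=0, n3=0, n4=0 [stuck-at-0] → 0 — eliminated
Only n4 inverted output reproduces the observed 1.

n4 inverted output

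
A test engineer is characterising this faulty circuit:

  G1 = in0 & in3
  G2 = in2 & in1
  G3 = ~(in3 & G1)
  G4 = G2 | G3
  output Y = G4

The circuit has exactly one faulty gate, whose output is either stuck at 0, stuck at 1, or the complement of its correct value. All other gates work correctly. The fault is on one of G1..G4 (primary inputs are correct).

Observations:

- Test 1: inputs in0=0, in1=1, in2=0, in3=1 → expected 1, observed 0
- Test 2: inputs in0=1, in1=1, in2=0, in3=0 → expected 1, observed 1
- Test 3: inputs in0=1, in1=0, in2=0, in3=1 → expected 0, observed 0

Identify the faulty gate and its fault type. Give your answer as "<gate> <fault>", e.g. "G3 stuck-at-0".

G1 stuck-at-1

Fault-free values for test 1 (in0=0, in1=1, in2=0, in3=1): G1=0, G2=0, G3=1, G4=1, giving Y=1. Observed 0.
Test 1: faults giving observed 0 are {G1 stuck-at-1, G1 inverted output, G3 stuck-at-0, G3 inverted output, G4 stuck-at-0, G4 inverted output}.
Test 2 (in0=1, in1=1, in2=0, in3=0): fault-free G1=0, G2=0, G3=1, G4=1 → 1; observed 1. Eliminates G3 stuck-at-0, G3 inverted output, G4 stuck-at-0, G4 inverted output.
Test 3 (in0=1, in1=0, in2=0, in3=1): fault-free G1=1, G2=0, G3=0, G4=0 → 0; observed 0. Eliminates G1 inverted output.
Only G1 stuck-at-1 is consistent with every test.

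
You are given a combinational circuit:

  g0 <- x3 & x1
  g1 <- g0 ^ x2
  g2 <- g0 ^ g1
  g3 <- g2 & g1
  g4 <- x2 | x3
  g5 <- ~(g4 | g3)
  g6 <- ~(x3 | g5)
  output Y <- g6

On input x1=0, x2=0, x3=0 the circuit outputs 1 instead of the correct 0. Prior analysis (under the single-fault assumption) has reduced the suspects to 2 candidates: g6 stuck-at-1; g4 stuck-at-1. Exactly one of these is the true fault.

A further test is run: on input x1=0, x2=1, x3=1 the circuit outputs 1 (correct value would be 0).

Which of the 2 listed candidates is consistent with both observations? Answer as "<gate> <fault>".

g6 stuck-at-1

Evaluate each candidate on input x1=0, x2=1, x3=1:
  g6 stuck-at-1: g0=0, g1=1, g2=1, g3=1, g4=1, g5=0, g6=1 [stuck-at-1] → 1 — matches
  g4 stuck-at-1: g0=0, g1=1, g2=1, g3=1, g4=1 [stuck-at-1], g5=0, g6=0 → 0 — eliminated
Only g6 stuck-at-1 reproduces the observed 1.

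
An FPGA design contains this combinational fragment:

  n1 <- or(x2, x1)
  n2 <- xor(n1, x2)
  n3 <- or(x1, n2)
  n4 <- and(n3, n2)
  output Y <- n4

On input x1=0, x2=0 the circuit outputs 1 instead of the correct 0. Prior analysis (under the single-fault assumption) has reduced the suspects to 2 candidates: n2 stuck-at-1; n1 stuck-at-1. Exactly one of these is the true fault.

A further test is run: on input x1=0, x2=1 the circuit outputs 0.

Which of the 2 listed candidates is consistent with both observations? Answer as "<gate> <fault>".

Evaluate each candidate on input x1=0, x2=1:
  n2 stuck-at-1: n1=1, n2=1 [stuck-at-1], n3=1, n4=1 → 1 — eliminated
  n1 stuck-at-1: n1=1 [stuck-at-1], n2=0, n3=0, n4=0 → 0 — matches
Only n1 stuck-at-1 reproduces the observed 0.

n1 stuck-at-1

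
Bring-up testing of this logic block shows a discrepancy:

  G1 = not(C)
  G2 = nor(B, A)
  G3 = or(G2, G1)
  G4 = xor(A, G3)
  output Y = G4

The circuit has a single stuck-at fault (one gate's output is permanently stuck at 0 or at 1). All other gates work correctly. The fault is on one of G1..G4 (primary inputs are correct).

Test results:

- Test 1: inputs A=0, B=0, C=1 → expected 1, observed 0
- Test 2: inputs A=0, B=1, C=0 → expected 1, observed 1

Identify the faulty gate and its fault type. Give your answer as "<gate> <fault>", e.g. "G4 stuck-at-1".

G2 stuck-at-0

Fault-free values for test 1 (A=0, B=0, C=1): G1=0, G2=1, G3=1, G4=1, giving Y=1. Observed 0.
Test 1: faults giving observed 0 are {G2 stuck-at-0, G3 stuck-at-0, G4 stuck-at-0}.
Test 2 (A=0, B=1, C=0): fault-free G1=1, G2=0, G3=1, G4=1 → 1; observed 1. Eliminates G3 stuck-at-0, G4 stuck-at-0.
Only G2 stuck-at-0 is consistent with every test.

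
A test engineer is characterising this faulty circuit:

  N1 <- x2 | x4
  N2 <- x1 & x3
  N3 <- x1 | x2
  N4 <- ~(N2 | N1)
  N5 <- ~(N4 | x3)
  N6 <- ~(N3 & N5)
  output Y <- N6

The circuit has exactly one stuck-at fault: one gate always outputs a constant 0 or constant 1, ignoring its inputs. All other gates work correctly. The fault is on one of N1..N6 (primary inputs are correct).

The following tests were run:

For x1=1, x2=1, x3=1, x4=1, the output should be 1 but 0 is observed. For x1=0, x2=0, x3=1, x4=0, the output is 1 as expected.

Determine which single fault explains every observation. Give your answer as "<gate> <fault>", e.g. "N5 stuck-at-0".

Fault-free values for test 1 (x1=1, x2=1, x3=1, x4=1): N1=1, N2=1, N3=1, N4=0, N5=0, N6=1, giving Y=1. Observed 0.
Test 1: faults giving observed 0 are {N5 stuck-at-1, N6 stuck-at-0}.
Test 2 (x1=0, x2=0, x3=1, x4=0): fault-free N1=0, N2=0, N3=0, N4=1, N5=0, N6=1 → 1; observed 1. Eliminates N6 stuck-at-0.
Only N5 stuck-at-1 is consistent with every test.

N5 stuck-at-1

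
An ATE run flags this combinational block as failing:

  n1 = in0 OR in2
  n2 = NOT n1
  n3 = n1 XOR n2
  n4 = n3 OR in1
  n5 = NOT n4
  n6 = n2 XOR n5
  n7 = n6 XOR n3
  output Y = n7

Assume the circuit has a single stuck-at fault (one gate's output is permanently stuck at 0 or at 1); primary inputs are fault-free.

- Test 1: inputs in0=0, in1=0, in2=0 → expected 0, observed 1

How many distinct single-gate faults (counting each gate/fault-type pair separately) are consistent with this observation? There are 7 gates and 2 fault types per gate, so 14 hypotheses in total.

6

Fault-free: n1=0, n2=1, n3=1, n4=1, n5=0, n6=1, n7=0 → 0. Observed 1.
  n1 stuck-at-0: output 0 ✗
  n1 stuck-at-1: output 1 ✓
  n2 stuck-at-0: output 1 ✓
  n2 stuck-at-1: output 0 ✗
  n3 stuck-at-0: output 0 ✗
  n3 stuck-at-1: output 0 ✗
  n4 stuck-at-0: output 1 ✓
  n4 stuck-at-1: output 0 ✗
  n5 stuck-at-0: output 0 ✗
  n5 stuck-at-1: output 1 ✓
  n6 stuck-at-0: output 1 ✓
  n6 stuck-at-1: output 0 ✗
  n7 stuck-at-0: output 0 ✗
  n7 stuck-at-1: output 1 ✓
Consistent faults: {n1 stuck-at-1, n2 stuck-at-0, n4 stuck-at-0, n5 stuck-at-1, n6 stuck-at-0, n7 stuck-at-1} — 6 in all.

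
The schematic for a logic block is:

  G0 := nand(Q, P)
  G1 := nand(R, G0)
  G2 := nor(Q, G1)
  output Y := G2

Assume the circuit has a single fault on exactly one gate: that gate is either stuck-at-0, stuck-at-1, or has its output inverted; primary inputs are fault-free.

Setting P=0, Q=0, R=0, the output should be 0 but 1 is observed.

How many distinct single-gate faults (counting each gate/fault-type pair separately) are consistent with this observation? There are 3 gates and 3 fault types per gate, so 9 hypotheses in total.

Fault-free: G0=1, G1=1, G2=0 → 0. Observed 1.
  G0 stuck-at-0: output 0 ✗
  G0 stuck-at-1: output 0 ✗
  G0 inverted output: output 0 ✗
  G1 stuck-at-0: output 1 ✓
  G1 stuck-at-1: output 0 ✗
  G1 inverted output: output 1 ✓
  G2 stuck-at-0: output 0 ✗
  G2 stuck-at-1: output 1 ✓
  G2 inverted output: output 1 ✓
Consistent faults: {G1 stuck-at-0, G1 inverted output, G2 stuck-at-1, G2 inverted output} — 4 in all.

4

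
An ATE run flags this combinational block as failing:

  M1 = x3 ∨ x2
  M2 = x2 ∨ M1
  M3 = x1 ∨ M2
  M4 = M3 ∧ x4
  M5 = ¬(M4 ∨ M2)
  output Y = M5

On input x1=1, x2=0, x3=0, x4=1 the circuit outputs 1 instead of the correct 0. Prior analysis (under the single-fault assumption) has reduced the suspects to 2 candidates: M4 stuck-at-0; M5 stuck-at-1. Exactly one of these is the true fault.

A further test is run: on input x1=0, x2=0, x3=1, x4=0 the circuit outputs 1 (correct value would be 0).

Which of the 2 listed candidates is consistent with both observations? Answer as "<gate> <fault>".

Evaluate each candidate on input x1=0, x2=0, x3=1, x4=0:
  M4 stuck-at-0: M1=1, M2=1, M3=1, M4=0 [stuck-at-0], M5=0 → 0 — eliminated
  M5 stuck-at-1: M1=1, M2=1, M3=1, M4=0, M5=1 [stuck-at-1] → 1 — matches
Only M5 stuck-at-1 reproduces the observed 1.

M5 stuck-at-1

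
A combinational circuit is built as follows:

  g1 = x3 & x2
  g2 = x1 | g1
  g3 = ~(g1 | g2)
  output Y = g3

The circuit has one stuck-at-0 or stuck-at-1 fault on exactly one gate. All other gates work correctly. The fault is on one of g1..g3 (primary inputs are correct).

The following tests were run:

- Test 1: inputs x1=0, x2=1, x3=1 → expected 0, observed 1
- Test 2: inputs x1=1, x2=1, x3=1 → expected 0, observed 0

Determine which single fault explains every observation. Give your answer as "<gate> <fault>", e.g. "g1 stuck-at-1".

Fault-free values for test 1 (x1=0, x2=1, x3=1): g1=1, g2=1, g3=0, giving Y=0. Observed 1.
Test 1: faults giving observed 1 are {g1 stuck-at-0, g3 stuck-at-1}.
Test 2 (x1=1, x2=1, x3=1): fault-free g1=1, g2=1, g3=0 → 0; observed 0. Eliminates g3 stuck-at-1.
Only g1 stuck-at-0 is consistent with every test.

g1 stuck-at-0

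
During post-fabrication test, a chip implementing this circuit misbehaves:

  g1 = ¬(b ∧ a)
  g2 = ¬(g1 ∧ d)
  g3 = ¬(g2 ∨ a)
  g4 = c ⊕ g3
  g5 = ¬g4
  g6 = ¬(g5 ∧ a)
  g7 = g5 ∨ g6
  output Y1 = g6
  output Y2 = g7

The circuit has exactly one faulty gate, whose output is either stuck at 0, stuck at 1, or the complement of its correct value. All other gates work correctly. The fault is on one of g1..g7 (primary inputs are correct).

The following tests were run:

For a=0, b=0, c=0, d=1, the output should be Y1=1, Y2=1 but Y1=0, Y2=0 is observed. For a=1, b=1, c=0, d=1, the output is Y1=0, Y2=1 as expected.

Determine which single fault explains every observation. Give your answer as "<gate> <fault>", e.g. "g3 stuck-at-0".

g6 stuck-at-0

Fault-free values for test 1 (a=0, b=0, c=0, d=1): g1=1, g2=0, g3=1, g4=1, g5=0, g6=1, g7=1, giving Y1=1, Y2=1. Observed Y1=0, Y2=0.
Test 1: faults giving observed Y1=0, Y2=0 are {g6 stuck-at-0, g6 inverted output}.
Test 2 (a=1, b=1, c=0, d=1): fault-free g1=0, g2=1, g3=0, g4=0, g5=1, g6=0, g7=1 → Y1=0, Y2=1; observed Y1=0, Y2=1. Eliminates g6 inverted output.
Only g6 stuck-at-0 is consistent with every test.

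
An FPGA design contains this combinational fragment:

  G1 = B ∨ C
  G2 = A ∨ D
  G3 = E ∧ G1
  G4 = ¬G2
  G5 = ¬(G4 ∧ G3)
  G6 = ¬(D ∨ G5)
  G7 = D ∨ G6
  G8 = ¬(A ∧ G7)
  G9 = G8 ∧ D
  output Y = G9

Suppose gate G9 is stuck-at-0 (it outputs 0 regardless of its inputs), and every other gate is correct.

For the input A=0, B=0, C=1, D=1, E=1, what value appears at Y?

Propagate with G9 forced: G1=1, G2=1, G3=1, G4=0, G5=1, G6=0, G7=1, G8=1, G9=0 [stuck-at-0].
So Y = 0. (Without the fault it would be 1.)

0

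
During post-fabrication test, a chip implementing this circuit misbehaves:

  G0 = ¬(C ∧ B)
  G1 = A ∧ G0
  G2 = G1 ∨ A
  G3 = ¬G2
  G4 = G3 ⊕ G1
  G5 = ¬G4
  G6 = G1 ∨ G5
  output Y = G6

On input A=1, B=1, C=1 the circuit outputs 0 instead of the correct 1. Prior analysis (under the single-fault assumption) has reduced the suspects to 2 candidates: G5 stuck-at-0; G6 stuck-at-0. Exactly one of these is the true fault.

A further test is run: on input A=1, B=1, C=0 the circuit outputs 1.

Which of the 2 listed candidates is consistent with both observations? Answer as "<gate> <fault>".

Evaluate each candidate on input A=1, B=1, C=0:
  G5 stuck-at-0: G0=1, G1=1, G2=1, G3=0, G4=1, G5=0 [stuck-at-0], G6=1 → 1 — matches
  G6 stuck-at-0: G0=1, G1=1, G2=1, G3=0, G4=1, G5=0, G6=0 [stuck-at-0] → 0 — eliminated
Only G5 stuck-at-0 reproduces the observed 1.

G5 stuck-at-0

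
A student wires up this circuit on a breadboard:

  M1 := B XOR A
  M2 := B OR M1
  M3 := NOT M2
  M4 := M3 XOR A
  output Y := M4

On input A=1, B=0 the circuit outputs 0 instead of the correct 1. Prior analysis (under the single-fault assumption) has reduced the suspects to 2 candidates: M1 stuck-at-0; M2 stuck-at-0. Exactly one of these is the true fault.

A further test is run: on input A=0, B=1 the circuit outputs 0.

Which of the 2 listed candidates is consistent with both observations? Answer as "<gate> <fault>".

Evaluate each candidate on input A=0, B=1:
  M1 stuck-at-0: M1=0 [stuck-at-0], M2=1, M3=0, M4=0 → 0 — matches
  M2 stuck-at-0: M1=1, M2=0 [stuck-at-0], M3=1, M4=1 → 1 — eliminated
Only M1 stuck-at-0 reproduces the observed 0.

M1 stuck-at-0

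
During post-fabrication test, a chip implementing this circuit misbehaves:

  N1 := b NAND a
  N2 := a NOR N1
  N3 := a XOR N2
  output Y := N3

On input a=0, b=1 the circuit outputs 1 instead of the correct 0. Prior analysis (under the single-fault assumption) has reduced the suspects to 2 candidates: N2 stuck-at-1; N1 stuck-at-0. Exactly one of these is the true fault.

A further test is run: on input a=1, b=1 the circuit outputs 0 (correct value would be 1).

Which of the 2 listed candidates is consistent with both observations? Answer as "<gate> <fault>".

N2 stuck-at-1

Evaluate each candidate on input a=1, b=1:
  N2 stuck-at-1: N1=0, N2=1 [stuck-at-1], N3=0 → 0 — matches
  N1 stuck-at-0: N1=0 [stuck-at-0], N2=0, N3=1 → 1 — eliminated
Only N2 stuck-at-1 reproduces the observed 0.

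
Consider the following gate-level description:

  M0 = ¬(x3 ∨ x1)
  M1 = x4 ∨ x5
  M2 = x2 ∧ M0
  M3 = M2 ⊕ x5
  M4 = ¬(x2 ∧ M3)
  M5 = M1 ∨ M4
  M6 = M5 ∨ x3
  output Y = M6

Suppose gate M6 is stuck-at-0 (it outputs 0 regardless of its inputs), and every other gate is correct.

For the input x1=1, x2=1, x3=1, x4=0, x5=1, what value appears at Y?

0

Propagate with M6 forced: M0=0, M1=1, M2=0, M3=1, M4=0, M5=1, M6=0 [stuck-at-0].
So Y = 0. (Without the fault it would be 1.)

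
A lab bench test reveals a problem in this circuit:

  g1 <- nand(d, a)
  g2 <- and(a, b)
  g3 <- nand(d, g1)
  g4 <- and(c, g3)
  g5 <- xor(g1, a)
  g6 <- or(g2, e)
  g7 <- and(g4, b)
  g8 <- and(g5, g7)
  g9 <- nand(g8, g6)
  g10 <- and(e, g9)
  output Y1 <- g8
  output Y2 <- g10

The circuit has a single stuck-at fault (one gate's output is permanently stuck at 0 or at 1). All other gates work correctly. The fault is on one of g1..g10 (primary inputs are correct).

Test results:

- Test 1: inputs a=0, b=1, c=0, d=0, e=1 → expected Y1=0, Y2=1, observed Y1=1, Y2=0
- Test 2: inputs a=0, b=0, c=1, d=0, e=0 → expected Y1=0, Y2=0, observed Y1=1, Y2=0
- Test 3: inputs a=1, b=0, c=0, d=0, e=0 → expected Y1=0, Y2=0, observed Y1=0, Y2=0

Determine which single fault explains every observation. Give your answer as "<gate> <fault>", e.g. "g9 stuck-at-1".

g7 stuck-at-1

Fault-free values for test 1 (a=0, b=1, c=0, d=0, e=1): g1=1, g2=0, g3=1, g4=0, g5=1, g6=1, g7=0, g8=0, g9=1, g10=1, giving Y1=0, Y2=1. Observed Y1=1, Y2=0.
Test 1: faults giving observed Y1=1, Y2=0 are {g4 stuck-at-1, g7 stuck-at-1, g8 stuck-at-1}.
Test 2 (a=0, b=0, c=1, d=0, e=0): fault-free g1=1, g2=0, g3=1, g4=1, g5=1, g6=0, g7=0, g8=0, g9=1, g10=0 → Y1=0, Y2=0; observed Y1=1, Y2=0. Eliminates g4 stuck-at-1.
Test 3 (a=1, b=0, c=0, d=0, e=0): fault-free g1=1, g2=0, g3=1, g4=0, g5=0, g6=0, g7=0, g8=0, g9=1, g10=0 → Y1=0, Y2=0; observed Y1=0, Y2=0. Eliminates g8 stuck-at-1.
Only g7 stuck-at-1 is consistent with every test.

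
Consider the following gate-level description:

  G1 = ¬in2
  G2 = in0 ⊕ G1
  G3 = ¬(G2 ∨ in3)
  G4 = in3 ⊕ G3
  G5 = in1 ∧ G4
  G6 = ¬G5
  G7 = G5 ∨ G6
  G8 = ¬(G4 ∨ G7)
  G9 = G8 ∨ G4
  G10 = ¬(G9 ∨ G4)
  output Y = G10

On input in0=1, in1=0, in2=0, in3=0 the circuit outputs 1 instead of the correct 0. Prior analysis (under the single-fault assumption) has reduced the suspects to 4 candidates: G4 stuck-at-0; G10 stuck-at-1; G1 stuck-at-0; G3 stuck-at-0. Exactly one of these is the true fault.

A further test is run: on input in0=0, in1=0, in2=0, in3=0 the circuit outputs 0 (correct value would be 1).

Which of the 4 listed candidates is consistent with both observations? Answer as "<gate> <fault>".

G1 stuck-at-0

Evaluate each candidate on input in0=0, in1=0, in2=0, in3=0:
  G4 stuck-at-0: G1=1, G2=1, G3=0, G4=0 [stuck-at-0], G5=0, G6=1, G7=1, G8=0, G9=0, G10=1 → 1 — eliminated
  G10 stuck-at-1: G1=1, G2=1, G3=0, G4=0, G5=0, G6=1, G7=1, G8=0, G9=0, G10=1 [stuck-at-1] → 1 — eliminated
  G1 stuck-at-0: G1=0 [stuck-at-0], G2=0, G3=1, G4=1, G5=0, G6=1, G7=1, G8=0, G9=1, G10=0 → 0 — matches
  G3 stuck-at-0: G1=1, G2=1, G3=0 [stuck-at-0], G4=0, G5=0, G6=1, G7=1, G8=0, G9=0, G10=1 → 1 — eliminated
Only G1 stuck-at-0 reproduces the observed 0.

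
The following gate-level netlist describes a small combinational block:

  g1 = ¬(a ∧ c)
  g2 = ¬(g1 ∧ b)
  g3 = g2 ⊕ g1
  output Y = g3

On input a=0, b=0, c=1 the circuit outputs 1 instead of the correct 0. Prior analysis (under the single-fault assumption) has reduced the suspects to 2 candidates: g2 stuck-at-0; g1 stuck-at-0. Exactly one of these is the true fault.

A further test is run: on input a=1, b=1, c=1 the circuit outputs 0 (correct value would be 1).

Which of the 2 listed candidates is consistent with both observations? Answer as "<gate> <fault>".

g2 stuck-at-0

Evaluate each candidate on input a=1, b=1, c=1:
  g2 stuck-at-0: g1=0, g2=0 [stuck-at-0], g3=0 → 0 — matches
  g1 stuck-at-0: g1=0 [stuck-at-0], g2=1, g3=1 → 1 — eliminated
Only g2 stuck-at-0 reproduces the observed 0.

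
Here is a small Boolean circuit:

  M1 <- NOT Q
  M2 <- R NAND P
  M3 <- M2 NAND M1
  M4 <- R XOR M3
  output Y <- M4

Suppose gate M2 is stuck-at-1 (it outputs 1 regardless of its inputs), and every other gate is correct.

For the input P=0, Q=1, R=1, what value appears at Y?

0

Propagate with M2 forced: M1=0, M2=1 [stuck-at-1], M3=1, M4=0.
So Y = 0. (Same as the fault-free value — the fault is masked on this input.)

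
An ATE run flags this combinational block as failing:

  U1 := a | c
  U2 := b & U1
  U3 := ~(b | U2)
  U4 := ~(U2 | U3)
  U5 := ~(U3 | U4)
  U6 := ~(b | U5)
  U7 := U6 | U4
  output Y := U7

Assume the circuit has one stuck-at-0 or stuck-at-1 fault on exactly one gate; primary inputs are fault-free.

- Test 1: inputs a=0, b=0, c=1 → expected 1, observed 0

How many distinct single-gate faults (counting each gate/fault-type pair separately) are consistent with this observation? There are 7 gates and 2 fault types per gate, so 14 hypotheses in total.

4

Fault-free: U1=1, U2=0, U3=1, U4=0, U5=0, U6=1, U7=1 → 1. Observed 0.
  U1 stuck-at-0: output 1 ✗
  U1 stuck-at-1: output 1 ✗
  U2 stuck-at-0: output 1 ✗
  U2 stuck-at-1: output 0 ✓
  U3 stuck-at-0: output 1 ✗
  U3 stuck-at-1: output 1 ✗
  U4 stuck-at-0: output 1 ✗
  U4 stuck-at-1: output 1 ✗
  U5 stuck-at-0: output 1 ✗
  U5 stuck-at-1: output 0 ✓
  U6 stuck-at-0: output 0 ✓
  U6 stuck-at-1: output 1 ✗
  U7 stuck-at-0: output 0 ✓
  U7 stuck-at-1: output 1 ✗
Consistent faults: {U2 stuck-at-1, U5 stuck-at-1, U6 stuck-at-0, U7 stuck-at-0} — 4 in all.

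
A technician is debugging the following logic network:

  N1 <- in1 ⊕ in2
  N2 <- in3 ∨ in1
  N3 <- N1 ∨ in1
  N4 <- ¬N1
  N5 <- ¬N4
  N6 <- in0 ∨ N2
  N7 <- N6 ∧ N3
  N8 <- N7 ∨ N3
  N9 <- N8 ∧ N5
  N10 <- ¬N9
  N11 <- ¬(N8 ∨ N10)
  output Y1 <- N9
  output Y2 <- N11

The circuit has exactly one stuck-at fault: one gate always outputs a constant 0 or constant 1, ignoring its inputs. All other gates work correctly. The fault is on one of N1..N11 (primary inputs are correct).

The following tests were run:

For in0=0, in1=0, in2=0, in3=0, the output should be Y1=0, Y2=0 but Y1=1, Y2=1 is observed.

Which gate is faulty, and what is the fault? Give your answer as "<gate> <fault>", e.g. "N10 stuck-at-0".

N9 stuck-at-1

Fault-free values for test 1 (in0=0, in1=0, in2=0, in3=0): N1=0, N2=0, N3=0, N4=1, N5=0, N6=0, N7=0, N8=0, N9=0, N10=1, N11=0, giving Y1=0, Y2=0. Observed Y1=1, Y2=1.
Test 1: faults giving observed Y1=1, Y2=1 are {N9 stuck-at-1}.
Only N9 stuck-at-1 is consistent with every test.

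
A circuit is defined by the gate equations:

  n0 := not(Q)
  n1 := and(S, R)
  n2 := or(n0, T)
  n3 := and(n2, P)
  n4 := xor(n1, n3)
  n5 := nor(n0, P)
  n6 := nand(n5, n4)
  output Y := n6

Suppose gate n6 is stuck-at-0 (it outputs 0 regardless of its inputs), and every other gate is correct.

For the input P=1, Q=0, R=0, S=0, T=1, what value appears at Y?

0

Propagate with n6 forced: n0=1, n1=0, n2=1, n3=1, n4=1, n5=0, n6=0 [stuck-at-0].
So Y = 0. (Without the fault it would be 1.)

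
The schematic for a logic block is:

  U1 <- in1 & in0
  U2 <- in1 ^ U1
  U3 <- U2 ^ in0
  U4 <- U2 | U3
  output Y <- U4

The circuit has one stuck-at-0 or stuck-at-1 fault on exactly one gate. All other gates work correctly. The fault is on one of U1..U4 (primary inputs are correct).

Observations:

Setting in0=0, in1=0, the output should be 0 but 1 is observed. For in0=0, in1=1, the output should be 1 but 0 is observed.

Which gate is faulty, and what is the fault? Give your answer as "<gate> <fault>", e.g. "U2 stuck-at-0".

Fault-free values for test 1 (in0=0, in1=0): U1=0, U2=0, U3=0, U4=0, giving Y=0. Observed 1.
Test 1: faults giving observed 1 are {U1 stuck-at-1, U2 stuck-at-1, U3 stuck-at-1, U4 stuck-at-1}.
Test 2 (in0=0, in1=1): fault-free U1=0, U2=1, U3=1, U4=1 → 1; observed 0. Eliminates U2 stuck-at-1, U3 stuck-at-1, U4 stuck-at-1.
Only U1 stuck-at-1 is consistent with every test.

U1 stuck-at-1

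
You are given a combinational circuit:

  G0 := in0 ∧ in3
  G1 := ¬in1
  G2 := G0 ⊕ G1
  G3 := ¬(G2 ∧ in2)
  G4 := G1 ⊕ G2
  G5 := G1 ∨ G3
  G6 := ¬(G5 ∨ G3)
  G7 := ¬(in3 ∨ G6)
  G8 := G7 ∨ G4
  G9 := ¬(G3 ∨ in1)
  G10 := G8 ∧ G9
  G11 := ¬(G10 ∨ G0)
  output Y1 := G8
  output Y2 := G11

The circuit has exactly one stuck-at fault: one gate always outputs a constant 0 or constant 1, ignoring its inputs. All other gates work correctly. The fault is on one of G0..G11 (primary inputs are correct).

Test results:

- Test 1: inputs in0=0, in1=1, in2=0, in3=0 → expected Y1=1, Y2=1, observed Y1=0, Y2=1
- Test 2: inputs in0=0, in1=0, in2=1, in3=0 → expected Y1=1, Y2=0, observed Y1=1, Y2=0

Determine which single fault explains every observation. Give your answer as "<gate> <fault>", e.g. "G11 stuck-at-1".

G3 stuck-at-0

Fault-free values for test 1 (in0=0, in1=1, in2=0, in3=0): G0=0, G1=0, G2=0, G3=1, G4=0, G5=1, G6=0, G7=1, G8=1, G9=0, G10=0, G11=1, giving Y1=1, Y2=1. Observed Y1=0, Y2=1.
Test 1: faults giving observed Y1=0, Y2=1 are {G3 stuck-at-0, G6 stuck-at-1, G7 stuck-at-0, G8 stuck-at-0}.
Test 2 (in0=0, in1=0, in2=1, in3=0): fault-free G0=0, G1=1, G2=1, G3=0, G4=0, G5=1, G6=0, G7=1, G8=1, G9=1, G10=1, G11=0 → Y1=1, Y2=0; observed Y1=1, Y2=0. Eliminates G6 stuck-at-1, G7 stuck-at-0, G8 stuck-at-0.
Only G3 stuck-at-0 is consistent with every test.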